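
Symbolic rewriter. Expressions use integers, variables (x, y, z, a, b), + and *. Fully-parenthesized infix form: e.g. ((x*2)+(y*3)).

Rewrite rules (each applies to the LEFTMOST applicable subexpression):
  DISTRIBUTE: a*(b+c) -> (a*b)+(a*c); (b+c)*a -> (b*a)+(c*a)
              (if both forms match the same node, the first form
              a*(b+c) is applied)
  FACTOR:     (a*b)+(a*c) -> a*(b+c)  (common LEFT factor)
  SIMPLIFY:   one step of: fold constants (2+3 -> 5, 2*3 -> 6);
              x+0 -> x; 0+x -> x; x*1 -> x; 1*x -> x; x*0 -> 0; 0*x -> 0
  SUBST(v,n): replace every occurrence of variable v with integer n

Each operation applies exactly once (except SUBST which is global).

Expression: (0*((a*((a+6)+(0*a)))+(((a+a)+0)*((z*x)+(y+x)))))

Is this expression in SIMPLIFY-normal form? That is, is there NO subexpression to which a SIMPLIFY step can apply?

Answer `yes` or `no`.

Expression: (0*((a*((a+6)+(0*a)))+(((a+a)+0)*((z*x)+(y+x)))))
Scanning for simplifiable subexpressions (pre-order)...
  at root: (0*((a*((a+6)+(0*a)))+(((a+a)+0)*((z*x)+(y+x))))) (SIMPLIFIABLE)
  at R: ((a*((a+6)+(0*a)))+(((a+a)+0)*((z*x)+(y+x)))) (not simplifiable)
  at RL: (a*((a+6)+(0*a))) (not simplifiable)
  at RLR: ((a+6)+(0*a)) (not simplifiable)
  at RLRL: (a+6) (not simplifiable)
  at RLRR: (0*a) (SIMPLIFIABLE)
  at RR: (((a+a)+0)*((z*x)+(y+x))) (not simplifiable)
  at RRL: ((a+a)+0) (SIMPLIFIABLE)
  at RRLL: (a+a) (not simplifiable)
  at RRR: ((z*x)+(y+x)) (not simplifiable)
  at RRRL: (z*x) (not simplifiable)
  at RRRR: (y+x) (not simplifiable)
Found simplifiable subexpr at path root: (0*((a*((a+6)+(0*a)))+(((a+a)+0)*((z*x)+(y+x)))))
One SIMPLIFY step would give: 0
-> NOT in normal form.

Answer: no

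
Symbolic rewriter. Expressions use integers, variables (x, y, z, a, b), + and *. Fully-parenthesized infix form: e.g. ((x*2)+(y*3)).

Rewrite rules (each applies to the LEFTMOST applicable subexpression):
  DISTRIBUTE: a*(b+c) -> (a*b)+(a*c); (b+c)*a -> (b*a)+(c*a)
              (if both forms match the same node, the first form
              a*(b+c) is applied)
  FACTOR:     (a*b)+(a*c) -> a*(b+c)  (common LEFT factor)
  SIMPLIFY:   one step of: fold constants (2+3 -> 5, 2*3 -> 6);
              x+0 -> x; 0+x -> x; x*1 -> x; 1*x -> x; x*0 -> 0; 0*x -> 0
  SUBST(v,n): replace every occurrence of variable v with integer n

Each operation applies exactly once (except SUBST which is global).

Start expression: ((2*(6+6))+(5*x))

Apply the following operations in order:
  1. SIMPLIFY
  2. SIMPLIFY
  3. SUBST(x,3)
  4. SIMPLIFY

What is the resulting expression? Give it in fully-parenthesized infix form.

Answer: (24+15)

Derivation:
Start: ((2*(6+6))+(5*x))
Apply SIMPLIFY at LR (target: (6+6)): ((2*(6+6))+(5*x)) -> ((2*12)+(5*x))
Apply SIMPLIFY at L (target: (2*12)): ((2*12)+(5*x)) -> (24+(5*x))
Apply SUBST(x,3): (24+(5*x)) -> (24+(5*3))
Apply SIMPLIFY at R (target: (5*3)): (24+(5*3)) -> (24+15)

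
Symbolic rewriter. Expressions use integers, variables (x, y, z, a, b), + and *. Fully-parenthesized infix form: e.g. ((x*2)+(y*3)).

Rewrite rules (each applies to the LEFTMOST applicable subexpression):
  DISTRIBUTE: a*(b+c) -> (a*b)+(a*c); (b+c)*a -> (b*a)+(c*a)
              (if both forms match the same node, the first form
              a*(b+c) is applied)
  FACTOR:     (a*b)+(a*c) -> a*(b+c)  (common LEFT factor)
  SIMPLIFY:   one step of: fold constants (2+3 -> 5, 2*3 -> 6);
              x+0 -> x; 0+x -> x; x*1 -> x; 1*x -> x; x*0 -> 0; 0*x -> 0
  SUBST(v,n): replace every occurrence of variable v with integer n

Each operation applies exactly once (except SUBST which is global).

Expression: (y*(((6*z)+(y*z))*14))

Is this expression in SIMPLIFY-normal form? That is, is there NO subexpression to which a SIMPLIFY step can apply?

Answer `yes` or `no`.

Expression: (y*(((6*z)+(y*z))*14))
Scanning for simplifiable subexpressions (pre-order)...
  at root: (y*(((6*z)+(y*z))*14)) (not simplifiable)
  at R: (((6*z)+(y*z))*14) (not simplifiable)
  at RL: ((6*z)+(y*z)) (not simplifiable)
  at RLL: (6*z) (not simplifiable)
  at RLR: (y*z) (not simplifiable)
Result: no simplifiable subexpression found -> normal form.

Answer: yes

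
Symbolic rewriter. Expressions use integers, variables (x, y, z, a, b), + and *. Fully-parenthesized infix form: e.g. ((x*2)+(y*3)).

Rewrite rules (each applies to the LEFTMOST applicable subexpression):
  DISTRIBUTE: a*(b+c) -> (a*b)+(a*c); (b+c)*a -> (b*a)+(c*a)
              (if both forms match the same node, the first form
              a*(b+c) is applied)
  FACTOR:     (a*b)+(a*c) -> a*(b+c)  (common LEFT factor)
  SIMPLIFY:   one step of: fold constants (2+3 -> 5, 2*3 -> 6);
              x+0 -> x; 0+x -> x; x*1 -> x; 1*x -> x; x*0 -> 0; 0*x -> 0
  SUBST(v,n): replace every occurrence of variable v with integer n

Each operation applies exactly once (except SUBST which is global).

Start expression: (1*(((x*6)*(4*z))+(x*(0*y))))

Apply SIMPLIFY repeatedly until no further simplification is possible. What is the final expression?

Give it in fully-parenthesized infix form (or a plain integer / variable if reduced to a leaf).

Start: (1*(((x*6)*(4*z))+(x*(0*y))))
Step 1: at root: (1*(((x*6)*(4*z))+(x*(0*y)))) -> (((x*6)*(4*z))+(x*(0*y))); overall: (1*(((x*6)*(4*z))+(x*(0*y)))) -> (((x*6)*(4*z))+(x*(0*y)))
Step 2: at RR: (0*y) -> 0; overall: (((x*6)*(4*z))+(x*(0*y))) -> (((x*6)*(4*z))+(x*0))
Step 3: at R: (x*0) -> 0; overall: (((x*6)*(4*z))+(x*0)) -> (((x*6)*(4*z))+0)
Step 4: at root: (((x*6)*(4*z))+0) -> ((x*6)*(4*z)); overall: (((x*6)*(4*z))+0) -> ((x*6)*(4*z))
Fixed point: ((x*6)*(4*z))

Answer: ((x*6)*(4*z))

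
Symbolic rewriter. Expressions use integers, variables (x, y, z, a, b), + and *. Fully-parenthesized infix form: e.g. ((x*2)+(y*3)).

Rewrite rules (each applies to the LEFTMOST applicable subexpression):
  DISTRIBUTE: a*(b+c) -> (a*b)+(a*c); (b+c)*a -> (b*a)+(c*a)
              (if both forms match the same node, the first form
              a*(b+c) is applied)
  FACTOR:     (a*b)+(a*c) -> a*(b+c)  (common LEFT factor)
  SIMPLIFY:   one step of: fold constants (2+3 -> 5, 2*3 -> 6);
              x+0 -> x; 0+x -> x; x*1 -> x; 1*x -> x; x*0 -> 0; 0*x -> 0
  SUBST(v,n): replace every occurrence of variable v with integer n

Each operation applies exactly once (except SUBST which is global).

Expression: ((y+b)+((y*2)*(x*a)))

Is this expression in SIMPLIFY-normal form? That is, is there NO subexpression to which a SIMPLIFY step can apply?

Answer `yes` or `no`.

Expression: ((y+b)+((y*2)*(x*a)))
Scanning for simplifiable subexpressions (pre-order)...
  at root: ((y+b)+((y*2)*(x*a))) (not simplifiable)
  at L: (y+b) (not simplifiable)
  at R: ((y*2)*(x*a)) (not simplifiable)
  at RL: (y*2) (not simplifiable)
  at RR: (x*a) (not simplifiable)
Result: no simplifiable subexpression found -> normal form.

Answer: yes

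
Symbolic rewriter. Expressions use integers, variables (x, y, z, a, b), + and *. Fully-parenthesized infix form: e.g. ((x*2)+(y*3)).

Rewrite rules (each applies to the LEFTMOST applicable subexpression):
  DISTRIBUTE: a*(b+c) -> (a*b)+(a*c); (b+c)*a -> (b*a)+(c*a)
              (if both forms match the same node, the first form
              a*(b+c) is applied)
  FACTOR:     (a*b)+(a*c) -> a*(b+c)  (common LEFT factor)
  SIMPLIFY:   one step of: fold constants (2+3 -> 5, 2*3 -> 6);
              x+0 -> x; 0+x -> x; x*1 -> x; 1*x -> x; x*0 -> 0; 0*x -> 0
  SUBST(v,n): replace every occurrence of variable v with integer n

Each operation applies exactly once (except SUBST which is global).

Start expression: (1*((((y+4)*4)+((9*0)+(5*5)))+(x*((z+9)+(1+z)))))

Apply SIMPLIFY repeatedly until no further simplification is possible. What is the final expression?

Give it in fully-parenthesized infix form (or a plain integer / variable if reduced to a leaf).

Start: (1*((((y+4)*4)+((9*0)+(5*5)))+(x*((z+9)+(1+z)))))
Step 1: at root: (1*((((y+4)*4)+((9*0)+(5*5)))+(x*((z+9)+(1+z))))) -> ((((y+4)*4)+((9*0)+(5*5)))+(x*((z+9)+(1+z)))); overall: (1*((((y+4)*4)+((9*0)+(5*5)))+(x*((z+9)+(1+z))))) -> ((((y+4)*4)+((9*0)+(5*5)))+(x*((z+9)+(1+z))))
Step 2: at LRL: (9*0) -> 0; overall: ((((y+4)*4)+((9*0)+(5*5)))+(x*((z+9)+(1+z)))) -> ((((y+4)*4)+(0+(5*5)))+(x*((z+9)+(1+z))))
Step 3: at LR: (0+(5*5)) -> (5*5); overall: ((((y+4)*4)+(0+(5*5)))+(x*((z+9)+(1+z)))) -> ((((y+4)*4)+(5*5))+(x*((z+9)+(1+z))))
Step 4: at LR: (5*5) -> 25; overall: ((((y+4)*4)+(5*5))+(x*((z+9)+(1+z)))) -> ((((y+4)*4)+25)+(x*((z+9)+(1+z))))
Fixed point: ((((y+4)*4)+25)+(x*((z+9)+(1+z))))

Answer: ((((y+4)*4)+25)+(x*((z+9)+(1+z))))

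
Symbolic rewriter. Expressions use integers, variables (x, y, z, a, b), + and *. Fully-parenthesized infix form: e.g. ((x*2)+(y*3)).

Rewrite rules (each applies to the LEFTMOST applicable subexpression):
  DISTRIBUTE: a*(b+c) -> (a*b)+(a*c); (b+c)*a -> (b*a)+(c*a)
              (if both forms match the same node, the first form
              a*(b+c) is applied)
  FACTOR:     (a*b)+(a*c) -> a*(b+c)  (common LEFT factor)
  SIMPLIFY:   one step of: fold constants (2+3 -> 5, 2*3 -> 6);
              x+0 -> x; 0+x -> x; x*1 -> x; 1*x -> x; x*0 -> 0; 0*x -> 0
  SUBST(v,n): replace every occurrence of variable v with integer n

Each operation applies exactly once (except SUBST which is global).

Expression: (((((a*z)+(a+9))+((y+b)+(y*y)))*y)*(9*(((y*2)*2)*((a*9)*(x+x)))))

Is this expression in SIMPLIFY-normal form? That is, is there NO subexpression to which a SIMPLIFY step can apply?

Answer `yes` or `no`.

Expression: (((((a*z)+(a+9))+((y+b)+(y*y)))*y)*(9*(((y*2)*2)*((a*9)*(x+x)))))
Scanning for simplifiable subexpressions (pre-order)...
  at root: (((((a*z)+(a+9))+((y+b)+(y*y)))*y)*(9*(((y*2)*2)*((a*9)*(x+x))))) (not simplifiable)
  at L: ((((a*z)+(a+9))+((y+b)+(y*y)))*y) (not simplifiable)
  at LL: (((a*z)+(a+9))+((y+b)+(y*y))) (not simplifiable)
  at LLL: ((a*z)+(a+9)) (not simplifiable)
  at LLLL: (a*z) (not simplifiable)
  at LLLR: (a+9) (not simplifiable)
  at LLR: ((y+b)+(y*y)) (not simplifiable)
  at LLRL: (y+b) (not simplifiable)
  at LLRR: (y*y) (not simplifiable)
  at R: (9*(((y*2)*2)*((a*9)*(x+x)))) (not simplifiable)
  at RR: (((y*2)*2)*((a*9)*(x+x))) (not simplifiable)
  at RRL: ((y*2)*2) (not simplifiable)
  at RRLL: (y*2) (not simplifiable)
  at RRR: ((a*9)*(x+x)) (not simplifiable)
  at RRRL: (a*9) (not simplifiable)
  at RRRR: (x+x) (not simplifiable)
Result: no simplifiable subexpression found -> normal form.

Answer: yes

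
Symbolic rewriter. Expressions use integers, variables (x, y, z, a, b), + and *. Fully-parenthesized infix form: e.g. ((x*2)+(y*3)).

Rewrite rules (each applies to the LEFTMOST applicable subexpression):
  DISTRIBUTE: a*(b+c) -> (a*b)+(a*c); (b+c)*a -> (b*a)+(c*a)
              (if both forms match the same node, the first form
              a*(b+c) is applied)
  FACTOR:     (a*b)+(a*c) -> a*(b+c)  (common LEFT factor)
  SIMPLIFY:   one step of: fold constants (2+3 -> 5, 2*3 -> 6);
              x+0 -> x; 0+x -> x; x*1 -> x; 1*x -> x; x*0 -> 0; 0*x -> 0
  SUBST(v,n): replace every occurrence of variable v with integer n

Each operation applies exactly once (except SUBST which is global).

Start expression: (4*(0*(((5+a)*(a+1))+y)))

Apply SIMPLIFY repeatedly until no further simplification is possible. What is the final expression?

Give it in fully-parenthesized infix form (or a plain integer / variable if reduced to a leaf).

Answer: 0

Derivation:
Start: (4*(0*(((5+a)*(a+1))+y)))
Step 1: at R: (0*(((5+a)*(a+1))+y)) -> 0; overall: (4*(0*(((5+a)*(a+1))+y))) -> (4*0)
Step 2: at root: (4*0) -> 0; overall: (4*0) -> 0
Fixed point: 0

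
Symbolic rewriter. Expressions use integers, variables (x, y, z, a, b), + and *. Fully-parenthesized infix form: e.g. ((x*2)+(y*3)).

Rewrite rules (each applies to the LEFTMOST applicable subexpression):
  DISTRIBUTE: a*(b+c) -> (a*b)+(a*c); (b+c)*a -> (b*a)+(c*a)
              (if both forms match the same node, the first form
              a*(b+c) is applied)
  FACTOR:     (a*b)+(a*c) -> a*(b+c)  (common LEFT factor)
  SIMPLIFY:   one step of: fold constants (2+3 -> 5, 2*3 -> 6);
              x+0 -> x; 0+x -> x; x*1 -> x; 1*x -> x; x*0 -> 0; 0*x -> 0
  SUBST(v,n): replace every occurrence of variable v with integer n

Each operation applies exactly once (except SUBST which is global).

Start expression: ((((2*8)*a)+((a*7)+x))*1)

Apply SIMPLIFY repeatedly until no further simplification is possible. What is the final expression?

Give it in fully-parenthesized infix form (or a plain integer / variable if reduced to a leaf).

Answer: ((16*a)+((a*7)+x))

Derivation:
Start: ((((2*8)*a)+((a*7)+x))*1)
Step 1: at root: ((((2*8)*a)+((a*7)+x))*1) -> (((2*8)*a)+((a*7)+x)); overall: ((((2*8)*a)+((a*7)+x))*1) -> (((2*8)*a)+((a*7)+x))
Step 2: at LL: (2*8) -> 16; overall: (((2*8)*a)+((a*7)+x)) -> ((16*a)+((a*7)+x))
Fixed point: ((16*a)+((a*7)+x))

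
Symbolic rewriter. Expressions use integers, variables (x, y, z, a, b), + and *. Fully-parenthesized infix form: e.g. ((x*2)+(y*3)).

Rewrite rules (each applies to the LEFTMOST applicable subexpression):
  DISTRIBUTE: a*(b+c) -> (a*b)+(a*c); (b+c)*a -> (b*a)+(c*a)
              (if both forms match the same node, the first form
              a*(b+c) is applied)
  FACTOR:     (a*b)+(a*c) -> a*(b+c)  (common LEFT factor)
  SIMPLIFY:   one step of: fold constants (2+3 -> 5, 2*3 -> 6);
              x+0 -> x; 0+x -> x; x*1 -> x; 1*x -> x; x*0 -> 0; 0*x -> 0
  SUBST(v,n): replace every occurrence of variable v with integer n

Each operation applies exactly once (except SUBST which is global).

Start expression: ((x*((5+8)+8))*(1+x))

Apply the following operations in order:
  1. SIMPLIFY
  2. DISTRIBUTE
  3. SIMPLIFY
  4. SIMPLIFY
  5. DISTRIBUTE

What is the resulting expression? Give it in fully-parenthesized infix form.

Start: ((x*((5+8)+8))*(1+x))
Apply SIMPLIFY at LRL (target: (5+8)): ((x*((5+8)+8))*(1+x)) -> ((x*(13+8))*(1+x))
Apply DISTRIBUTE at root (target: ((x*(13+8))*(1+x))): ((x*(13+8))*(1+x)) -> (((x*(13+8))*1)+((x*(13+8))*x))
Apply SIMPLIFY at L (target: ((x*(13+8))*1)): (((x*(13+8))*1)+((x*(13+8))*x)) -> ((x*(13+8))+((x*(13+8))*x))
Apply SIMPLIFY at LR (target: (13+8)): ((x*(13+8))+((x*(13+8))*x)) -> ((x*21)+((x*(13+8))*x))
Apply DISTRIBUTE at RL (target: (x*(13+8))): ((x*21)+((x*(13+8))*x)) -> ((x*21)+(((x*13)+(x*8))*x))

Answer: ((x*21)+(((x*13)+(x*8))*x))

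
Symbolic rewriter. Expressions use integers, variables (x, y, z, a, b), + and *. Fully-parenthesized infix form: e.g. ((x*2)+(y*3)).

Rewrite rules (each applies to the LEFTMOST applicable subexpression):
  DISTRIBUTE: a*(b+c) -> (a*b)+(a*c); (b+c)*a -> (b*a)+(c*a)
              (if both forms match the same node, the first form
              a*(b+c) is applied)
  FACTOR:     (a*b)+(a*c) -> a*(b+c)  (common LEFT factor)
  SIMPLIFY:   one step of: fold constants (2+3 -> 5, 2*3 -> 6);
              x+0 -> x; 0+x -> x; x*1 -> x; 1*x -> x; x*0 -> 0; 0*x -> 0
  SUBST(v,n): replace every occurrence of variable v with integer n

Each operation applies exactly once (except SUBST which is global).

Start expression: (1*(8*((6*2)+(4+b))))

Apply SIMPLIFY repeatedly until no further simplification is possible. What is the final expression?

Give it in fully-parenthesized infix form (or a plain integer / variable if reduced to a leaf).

Answer: (8*(12+(4+b)))

Derivation:
Start: (1*(8*((6*2)+(4+b))))
Step 1: at root: (1*(8*((6*2)+(4+b)))) -> (8*((6*2)+(4+b))); overall: (1*(8*((6*2)+(4+b)))) -> (8*((6*2)+(4+b)))
Step 2: at RL: (6*2) -> 12; overall: (8*((6*2)+(4+b))) -> (8*(12+(4+b)))
Fixed point: (8*(12+(4+b)))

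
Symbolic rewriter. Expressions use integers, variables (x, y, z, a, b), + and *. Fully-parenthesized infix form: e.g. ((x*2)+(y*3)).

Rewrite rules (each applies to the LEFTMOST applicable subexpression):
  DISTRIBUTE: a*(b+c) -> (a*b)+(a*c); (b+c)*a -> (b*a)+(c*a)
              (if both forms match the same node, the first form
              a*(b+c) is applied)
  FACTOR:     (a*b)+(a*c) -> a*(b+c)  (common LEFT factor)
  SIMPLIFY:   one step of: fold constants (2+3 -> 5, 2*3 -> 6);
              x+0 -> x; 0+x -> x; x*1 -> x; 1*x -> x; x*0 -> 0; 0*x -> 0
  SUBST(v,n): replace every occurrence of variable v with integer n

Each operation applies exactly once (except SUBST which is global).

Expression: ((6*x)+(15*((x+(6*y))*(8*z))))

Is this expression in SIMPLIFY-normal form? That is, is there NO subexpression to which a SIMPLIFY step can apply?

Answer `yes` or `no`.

Expression: ((6*x)+(15*((x+(6*y))*(8*z))))
Scanning for simplifiable subexpressions (pre-order)...
  at root: ((6*x)+(15*((x+(6*y))*(8*z)))) (not simplifiable)
  at L: (6*x) (not simplifiable)
  at R: (15*((x+(6*y))*(8*z))) (not simplifiable)
  at RR: ((x+(6*y))*(8*z)) (not simplifiable)
  at RRL: (x+(6*y)) (not simplifiable)
  at RRLR: (6*y) (not simplifiable)
  at RRR: (8*z) (not simplifiable)
Result: no simplifiable subexpression found -> normal form.

Answer: yes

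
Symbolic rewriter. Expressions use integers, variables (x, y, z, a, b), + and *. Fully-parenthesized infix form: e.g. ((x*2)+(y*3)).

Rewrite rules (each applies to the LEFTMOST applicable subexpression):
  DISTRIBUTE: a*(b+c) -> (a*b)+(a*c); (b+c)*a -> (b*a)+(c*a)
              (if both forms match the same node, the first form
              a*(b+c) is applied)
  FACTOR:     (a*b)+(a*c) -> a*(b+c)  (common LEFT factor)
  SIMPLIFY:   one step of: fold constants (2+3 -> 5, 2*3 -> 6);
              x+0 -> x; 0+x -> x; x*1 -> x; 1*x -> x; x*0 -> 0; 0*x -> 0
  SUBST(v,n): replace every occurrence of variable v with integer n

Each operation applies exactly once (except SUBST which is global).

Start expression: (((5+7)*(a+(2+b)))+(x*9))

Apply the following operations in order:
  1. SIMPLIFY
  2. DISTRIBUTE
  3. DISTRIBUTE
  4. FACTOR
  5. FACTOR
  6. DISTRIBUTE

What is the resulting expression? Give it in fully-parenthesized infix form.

Answer: (((12*a)+(12*(2+b)))+(x*9))

Derivation:
Start: (((5+7)*(a+(2+b)))+(x*9))
Apply SIMPLIFY at LL (target: (5+7)): (((5+7)*(a+(2+b)))+(x*9)) -> ((12*(a+(2+b)))+(x*9))
Apply DISTRIBUTE at L (target: (12*(a+(2+b)))): ((12*(a+(2+b)))+(x*9)) -> (((12*a)+(12*(2+b)))+(x*9))
Apply DISTRIBUTE at LR (target: (12*(2+b))): (((12*a)+(12*(2+b)))+(x*9)) -> (((12*a)+((12*2)+(12*b)))+(x*9))
Apply FACTOR at LR (target: ((12*2)+(12*b))): (((12*a)+((12*2)+(12*b)))+(x*9)) -> (((12*a)+(12*(2+b)))+(x*9))
Apply FACTOR at L (target: ((12*a)+(12*(2+b)))): (((12*a)+(12*(2+b)))+(x*9)) -> ((12*(a+(2+b)))+(x*9))
Apply DISTRIBUTE at L (target: (12*(a+(2+b)))): ((12*(a+(2+b)))+(x*9)) -> (((12*a)+(12*(2+b)))+(x*9))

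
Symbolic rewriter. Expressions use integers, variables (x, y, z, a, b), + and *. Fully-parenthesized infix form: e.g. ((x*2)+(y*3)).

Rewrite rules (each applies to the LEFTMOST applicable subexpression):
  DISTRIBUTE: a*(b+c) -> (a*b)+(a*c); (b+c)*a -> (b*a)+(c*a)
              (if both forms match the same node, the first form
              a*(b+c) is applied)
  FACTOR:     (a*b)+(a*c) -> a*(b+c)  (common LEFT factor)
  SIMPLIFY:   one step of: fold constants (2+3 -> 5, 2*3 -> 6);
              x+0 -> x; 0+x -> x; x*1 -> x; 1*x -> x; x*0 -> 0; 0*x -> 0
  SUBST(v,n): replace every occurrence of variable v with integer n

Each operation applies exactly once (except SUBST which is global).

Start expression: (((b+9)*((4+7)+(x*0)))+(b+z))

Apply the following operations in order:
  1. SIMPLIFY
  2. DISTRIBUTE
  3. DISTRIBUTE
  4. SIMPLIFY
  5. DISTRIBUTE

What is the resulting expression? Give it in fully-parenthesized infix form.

Answer: ((((b*11)+99)+((b*(x*0))+(9*(x*0))))+(b+z))

Derivation:
Start: (((b+9)*((4+7)+(x*0)))+(b+z))
Apply SIMPLIFY at LRL (target: (4+7)): (((b+9)*((4+7)+(x*0)))+(b+z)) -> (((b+9)*(11+(x*0)))+(b+z))
Apply DISTRIBUTE at L (target: ((b+9)*(11+(x*0)))): (((b+9)*(11+(x*0)))+(b+z)) -> ((((b+9)*11)+((b+9)*(x*0)))+(b+z))
Apply DISTRIBUTE at LL (target: ((b+9)*11)): ((((b+9)*11)+((b+9)*(x*0)))+(b+z)) -> ((((b*11)+(9*11))+((b+9)*(x*0)))+(b+z))
Apply SIMPLIFY at LLR (target: (9*11)): ((((b*11)+(9*11))+((b+9)*(x*0)))+(b+z)) -> ((((b*11)+99)+((b+9)*(x*0)))+(b+z))
Apply DISTRIBUTE at LR (target: ((b+9)*(x*0))): ((((b*11)+99)+((b+9)*(x*0)))+(b+z)) -> ((((b*11)+99)+((b*(x*0))+(9*(x*0))))+(b+z))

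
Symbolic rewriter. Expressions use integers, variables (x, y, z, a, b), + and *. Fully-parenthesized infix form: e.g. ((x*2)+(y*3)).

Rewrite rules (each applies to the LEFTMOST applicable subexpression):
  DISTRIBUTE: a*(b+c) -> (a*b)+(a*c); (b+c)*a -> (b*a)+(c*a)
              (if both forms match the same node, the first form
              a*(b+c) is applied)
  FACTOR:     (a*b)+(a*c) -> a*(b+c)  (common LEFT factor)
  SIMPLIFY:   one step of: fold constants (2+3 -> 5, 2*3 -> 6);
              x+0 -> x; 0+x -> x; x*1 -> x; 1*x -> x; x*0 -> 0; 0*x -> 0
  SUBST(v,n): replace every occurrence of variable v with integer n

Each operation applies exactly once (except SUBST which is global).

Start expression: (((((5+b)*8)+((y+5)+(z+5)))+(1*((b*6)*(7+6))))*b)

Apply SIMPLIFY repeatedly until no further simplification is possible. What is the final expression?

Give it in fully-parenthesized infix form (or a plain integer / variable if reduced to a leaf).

Answer: (((((5+b)*8)+((y+5)+(z+5)))+((b*6)*13))*b)

Derivation:
Start: (((((5+b)*8)+((y+5)+(z+5)))+(1*((b*6)*(7+6))))*b)
Step 1: at LR: (1*((b*6)*(7+6))) -> ((b*6)*(7+6)); overall: (((((5+b)*8)+((y+5)+(z+5)))+(1*((b*6)*(7+6))))*b) -> (((((5+b)*8)+((y+5)+(z+5)))+((b*6)*(7+6)))*b)
Step 2: at LRR: (7+6) -> 13; overall: (((((5+b)*8)+((y+5)+(z+5)))+((b*6)*(7+6)))*b) -> (((((5+b)*8)+((y+5)+(z+5)))+((b*6)*13))*b)
Fixed point: (((((5+b)*8)+((y+5)+(z+5)))+((b*6)*13))*b)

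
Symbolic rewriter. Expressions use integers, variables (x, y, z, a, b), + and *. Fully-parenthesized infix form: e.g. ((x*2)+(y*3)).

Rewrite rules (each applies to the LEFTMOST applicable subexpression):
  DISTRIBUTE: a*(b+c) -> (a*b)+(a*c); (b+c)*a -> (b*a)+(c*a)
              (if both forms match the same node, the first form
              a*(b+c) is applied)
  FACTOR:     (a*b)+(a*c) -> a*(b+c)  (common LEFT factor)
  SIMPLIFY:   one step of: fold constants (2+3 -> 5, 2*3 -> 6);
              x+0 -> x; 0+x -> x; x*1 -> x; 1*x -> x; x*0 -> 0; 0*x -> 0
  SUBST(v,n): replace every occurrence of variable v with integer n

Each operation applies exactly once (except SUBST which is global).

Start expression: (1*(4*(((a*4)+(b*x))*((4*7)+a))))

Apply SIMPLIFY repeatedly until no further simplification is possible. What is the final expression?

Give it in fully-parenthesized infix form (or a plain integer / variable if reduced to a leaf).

Answer: (4*(((a*4)+(b*x))*(28+a)))

Derivation:
Start: (1*(4*(((a*4)+(b*x))*((4*7)+a))))
Step 1: at root: (1*(4*(((a*4)+(b*x))*((4*7)+a)))) -> (4*(((a*4)+(b*x))*((4*7)+a))); overall: (1*(4*(((a*4)+(b*x))*((4*7)+a)))) -> (4*(((a*4)+(b*x))*((4*7)+a)))
Step 2: at RRL: (4*7) -> 28; overall: (4*(((a*4)+(b*x))*((4*7)+a))) -> (4*(((a*4)+(b*x))*(28+a)))
Fixed point: (4*(((a*4)+(b*x))*(28+a)))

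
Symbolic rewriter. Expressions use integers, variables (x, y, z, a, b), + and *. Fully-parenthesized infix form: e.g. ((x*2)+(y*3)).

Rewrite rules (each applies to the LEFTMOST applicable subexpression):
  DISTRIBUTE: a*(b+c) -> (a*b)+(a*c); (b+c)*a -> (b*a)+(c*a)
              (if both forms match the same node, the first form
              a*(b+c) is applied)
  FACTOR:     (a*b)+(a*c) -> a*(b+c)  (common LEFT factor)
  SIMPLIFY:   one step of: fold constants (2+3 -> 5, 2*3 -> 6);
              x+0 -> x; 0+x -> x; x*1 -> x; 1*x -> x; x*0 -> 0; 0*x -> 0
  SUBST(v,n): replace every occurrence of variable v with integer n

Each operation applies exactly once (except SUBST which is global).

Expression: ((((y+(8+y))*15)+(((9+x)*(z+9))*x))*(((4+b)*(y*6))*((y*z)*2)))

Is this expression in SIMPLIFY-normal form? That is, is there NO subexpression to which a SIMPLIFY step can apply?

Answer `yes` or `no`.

Answer: yes

Derivation:
Expression: ((((y+(8+y))*15)+(((9+x)*(z+9))*x))*(((4+b)*(y*6))*((y*z)*2)))
Scanning for simplifiable subexpressions (pre-order)...
  at root: ((((y+(8+y))*15)+(((9+x)*(z+9))*x))*(((4+b)*(y*6))*((y*z)*2))) (not simplifiable)
  at L: (((y+(8+y))*15)+(((9+x)*(z+9))*x)) (not simplifiable)
  at LL: ((y+(8+y))*15) (not simplifiable)
  at LLL: (y+(8+y)) (not simplifiable)
  at LLLR: (8+y) (not simplifiable)
  at LR: (((9+x)*(z+9))*x) (not simplifiable)
  at LRL: ((9+x)*(z+9)) (not simplifiable)
  at LRLL: (9+x) (not simplifiable)
  at LRLR: (z+9) (not simplifiable)
  at R: (((4+b)*(y*6))*((y*z)*2)) (not simplifiable)
  at RL: ((4+b)*(y*6)) (not simplifiable)
  at RLL: (4+b) (not simplifiable)
  at RLR: (y*6) (not simplifiable)
  at RR: ((y*z)*2) (not simplifiable)
  at RRL: (y*z) (not simplifiable)
Result: no simplifiable subexpression found -> normal form.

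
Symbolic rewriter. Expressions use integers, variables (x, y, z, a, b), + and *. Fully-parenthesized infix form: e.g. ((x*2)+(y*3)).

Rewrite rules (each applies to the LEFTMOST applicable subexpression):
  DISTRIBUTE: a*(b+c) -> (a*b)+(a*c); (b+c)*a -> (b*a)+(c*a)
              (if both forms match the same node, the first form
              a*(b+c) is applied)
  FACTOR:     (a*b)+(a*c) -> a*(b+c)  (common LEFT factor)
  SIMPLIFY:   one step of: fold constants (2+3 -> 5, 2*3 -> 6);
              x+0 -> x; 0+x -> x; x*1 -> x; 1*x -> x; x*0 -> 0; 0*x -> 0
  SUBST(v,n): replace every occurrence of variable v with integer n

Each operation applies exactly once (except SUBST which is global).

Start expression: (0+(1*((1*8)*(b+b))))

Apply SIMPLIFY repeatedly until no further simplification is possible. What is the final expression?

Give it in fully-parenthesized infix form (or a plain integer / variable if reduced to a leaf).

Start: (0+(1*((1*8)*(b+b))))
Step 1: at root: (0+(1*((1*8)*(b+b)))) -> (1*((1*8)*(b+b))); overall: (0+(1*((1*8)*(b+b)))) -> (1*((1*8)*(b+b)))
Step 2: at root: (1*((1*8)*(b+b))) -> ((1*8)*(b+b)); overall: (1*((1*8)*(b+b))) -> ((1*8)*(b+b))
Step 3: at L: (1*8) -> 8; overall: ((1*8)*(b+b)) -> (8*(b+b))
Fixed point: (8*(b+b))

Answer: (8*(b+b))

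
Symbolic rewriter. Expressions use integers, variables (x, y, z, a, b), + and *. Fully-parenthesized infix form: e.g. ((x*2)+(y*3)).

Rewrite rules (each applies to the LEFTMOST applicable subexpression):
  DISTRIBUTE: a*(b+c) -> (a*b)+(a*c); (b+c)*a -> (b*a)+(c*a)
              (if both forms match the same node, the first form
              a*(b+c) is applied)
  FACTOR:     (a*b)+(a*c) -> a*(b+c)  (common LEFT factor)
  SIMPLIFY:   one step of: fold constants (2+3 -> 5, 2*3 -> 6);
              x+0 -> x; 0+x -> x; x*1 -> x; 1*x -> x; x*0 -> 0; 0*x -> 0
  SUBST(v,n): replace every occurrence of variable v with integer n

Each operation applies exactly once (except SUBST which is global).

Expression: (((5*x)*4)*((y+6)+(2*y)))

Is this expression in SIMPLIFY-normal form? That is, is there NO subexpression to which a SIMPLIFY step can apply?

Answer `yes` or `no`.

Expression: (((5*x)*4)*((y+6)+(2*y)))
Scanning for simplifiable subexpressions (pre-order)...
  at root: (((5*x)*4)*((y+6)+(2*y))) (not simplifiable)
  at L: ((5*x)*4) (not simplifiable)
  at LL: (5*x) (not simplifiable)
  at R: ((y+6)+(2*y)) (not simplifiable)
  at RL: (y+6) (not simplifiable)
  at RR: (2*y) (not simplifiable)
Result: no simplifiable subexpression found -> normal form.

Answer: yes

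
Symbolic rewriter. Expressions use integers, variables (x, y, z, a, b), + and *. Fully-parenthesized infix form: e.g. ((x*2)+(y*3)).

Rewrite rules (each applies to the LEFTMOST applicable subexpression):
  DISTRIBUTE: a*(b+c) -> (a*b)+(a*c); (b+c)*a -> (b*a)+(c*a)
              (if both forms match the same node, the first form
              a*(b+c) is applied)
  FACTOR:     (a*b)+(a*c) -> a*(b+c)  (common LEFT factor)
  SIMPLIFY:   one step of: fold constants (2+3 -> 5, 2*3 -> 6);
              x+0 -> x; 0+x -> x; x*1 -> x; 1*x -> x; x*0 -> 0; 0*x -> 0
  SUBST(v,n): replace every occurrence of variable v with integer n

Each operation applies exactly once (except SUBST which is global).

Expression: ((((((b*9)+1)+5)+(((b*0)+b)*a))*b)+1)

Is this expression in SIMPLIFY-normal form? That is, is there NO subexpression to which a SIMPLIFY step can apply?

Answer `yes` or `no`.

Answer: no

Derivation:
Expression: ((((((b*9)+1)+5)+(((b*0)+b)*a))*b)+1)
Scanning for simplifiable subexpressions (pre-order)...
  at root: ((((((b*9)+1)+5)+(((b*0)+b)*a))*b)+1) (not simplifiable)
  at L: (((((b*9)+1)+5)+(((b*0)+b)*a))*b) (not simplifiable)
  at LL: ((((b*9)+1)+5)+(((b*0)+b)*a)) (not simplifiable)
  at LLL: (((b*9)+1)+5) (not simplifiable)
  at LLLL: ((b*9)+1) (not simplifiable)
  at LLLLL: (b*9) (not simplifiable)
  at LLR: (((b*0)+b)*a) (not simplifiable)
  at LLRL: ((b*0)+b) (not simplifiable)
  at LLRLL: (b*0) (SIMPLIFIABLE)
Found simplifiable subexpr at path LLRLL: (b*0)
One SIMPLIFY step would give: ((((((b*9)+1)+5)+((0+b)*a))*b)+1)
-> NOT in normal form.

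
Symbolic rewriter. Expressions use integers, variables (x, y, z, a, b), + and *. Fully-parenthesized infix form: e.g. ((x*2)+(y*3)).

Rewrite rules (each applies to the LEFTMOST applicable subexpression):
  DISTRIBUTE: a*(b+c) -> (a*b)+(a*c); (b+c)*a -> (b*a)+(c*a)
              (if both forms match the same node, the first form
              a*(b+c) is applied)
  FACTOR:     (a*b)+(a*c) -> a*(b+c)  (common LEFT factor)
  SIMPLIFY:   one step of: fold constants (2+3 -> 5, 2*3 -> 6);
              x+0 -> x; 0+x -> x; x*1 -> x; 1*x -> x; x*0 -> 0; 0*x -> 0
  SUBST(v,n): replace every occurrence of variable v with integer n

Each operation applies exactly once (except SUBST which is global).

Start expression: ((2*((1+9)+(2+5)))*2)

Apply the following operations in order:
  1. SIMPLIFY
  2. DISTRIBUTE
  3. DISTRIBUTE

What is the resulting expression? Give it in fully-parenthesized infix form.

Start: ((2*((1+9)+(2+5)))*2)
Apply SIMPLIFY at LRL (target: (1+9)): ((2*((1+9)+(2+5)))*2) -> ((2*(10+(2+5)))*2)
Apply DISTRIBUTE at L (target: (2*(10+(2+5)))): ((2*(10+(2+5)))*2) -> (((2*10)+(2*(2+5)))*2)
Apply DISTRIBUTE at root (target: (((2*10)+(2*(2+5)))*2)): (((2*10)+(2*(2+5)))*2) -> (((2*10)*2)+((2*(2+5))*2))

Answer: (((2*10)*2)+((2*(2+5))*2))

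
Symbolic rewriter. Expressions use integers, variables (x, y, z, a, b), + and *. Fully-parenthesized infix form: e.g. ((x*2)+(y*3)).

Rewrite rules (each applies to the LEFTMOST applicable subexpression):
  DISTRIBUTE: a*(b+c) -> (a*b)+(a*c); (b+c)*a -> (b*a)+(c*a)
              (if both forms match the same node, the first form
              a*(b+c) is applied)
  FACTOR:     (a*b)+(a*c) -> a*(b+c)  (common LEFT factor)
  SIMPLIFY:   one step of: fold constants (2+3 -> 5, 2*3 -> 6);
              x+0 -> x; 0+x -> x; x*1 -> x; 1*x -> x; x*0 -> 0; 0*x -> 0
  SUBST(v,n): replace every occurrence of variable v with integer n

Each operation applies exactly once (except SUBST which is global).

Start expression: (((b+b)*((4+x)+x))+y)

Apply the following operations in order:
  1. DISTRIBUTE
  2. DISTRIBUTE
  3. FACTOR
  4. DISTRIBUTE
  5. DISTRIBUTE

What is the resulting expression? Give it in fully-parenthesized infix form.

Start: (((b+b)*((4+x)+x))+y)
Apply DISTRIBUTE at L (target: ((b+b)*((4+x)+x))): (((b+b)*((4+x)+x))+y) -> ((((b+b)*(4+x))+((b+b)*x))+y)
Apply DISTRIBUTE at LL (target: ((b+b)*(4+x))): ((((b+b)*(4+x))+((b+b)*x))+y) -> (((((b+b)*4)+((b+b)*x))+((b+b)*x))+y)
Apply FACTOR at LL (target: (((b+b)*4)+((b+b)*x))): (((((b+b)*4)+((b+b)*x))+((b+b)*x))+y) -> ((((b+b)*(4+x))+((b+b)*x))+y)
Apply DISTRIBUTE at LL (target: ((b+b)*(4+x))): ((((b+b)*(4+x))+((b+b)*x))+y) -> (((((b+b)*4)+((b+b)*x))+((b+b)*x))+y)
Apply DISTRIBUTE at LLL (target: ((b+b)*4)): (((((b+b)*4)+((b+b)*x))+((b+b)*x))+y) -> (((((b*4)+(b*4))+((b+b)*x))+((b+b)*x))+y)

Answer: (((((b*4)+(b*4))+((b+b)*x))+((b+b)*x))+y)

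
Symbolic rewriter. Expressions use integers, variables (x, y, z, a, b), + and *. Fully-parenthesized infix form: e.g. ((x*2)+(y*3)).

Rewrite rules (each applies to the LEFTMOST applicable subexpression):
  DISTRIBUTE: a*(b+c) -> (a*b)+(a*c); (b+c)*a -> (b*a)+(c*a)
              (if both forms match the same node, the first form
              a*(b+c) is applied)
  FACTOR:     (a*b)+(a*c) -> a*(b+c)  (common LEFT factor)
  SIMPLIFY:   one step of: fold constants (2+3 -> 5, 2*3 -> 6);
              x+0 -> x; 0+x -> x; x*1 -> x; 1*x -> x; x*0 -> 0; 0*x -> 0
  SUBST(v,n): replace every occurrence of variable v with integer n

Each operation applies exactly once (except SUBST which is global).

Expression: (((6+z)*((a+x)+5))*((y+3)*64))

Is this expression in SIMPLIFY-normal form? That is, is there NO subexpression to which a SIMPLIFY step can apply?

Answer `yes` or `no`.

Answer: yes

Derivation:
Expression: (((6+z)*((a+x)+5))*((y+3)*64))
Scanning for simplifiable subexpressions (pre-order)...
  at root: (((6+z)*((a+x)+5))*((y+3)*64)) (not simplifiable)
  at L: ((6+z)*((a+x)+5)) (not simplifiable)
  at LL: (6+z) (not simplifiable)
  at LR: ((a+x)+5) (not simplifiable)
  at LRL: (a+x) (not simplifiable)
  at R: ((y+3)*64) (not simplifiable)
  at RL: (y+3) (not simplifiable)
Result: no simplifiable subexpression found -> normal form.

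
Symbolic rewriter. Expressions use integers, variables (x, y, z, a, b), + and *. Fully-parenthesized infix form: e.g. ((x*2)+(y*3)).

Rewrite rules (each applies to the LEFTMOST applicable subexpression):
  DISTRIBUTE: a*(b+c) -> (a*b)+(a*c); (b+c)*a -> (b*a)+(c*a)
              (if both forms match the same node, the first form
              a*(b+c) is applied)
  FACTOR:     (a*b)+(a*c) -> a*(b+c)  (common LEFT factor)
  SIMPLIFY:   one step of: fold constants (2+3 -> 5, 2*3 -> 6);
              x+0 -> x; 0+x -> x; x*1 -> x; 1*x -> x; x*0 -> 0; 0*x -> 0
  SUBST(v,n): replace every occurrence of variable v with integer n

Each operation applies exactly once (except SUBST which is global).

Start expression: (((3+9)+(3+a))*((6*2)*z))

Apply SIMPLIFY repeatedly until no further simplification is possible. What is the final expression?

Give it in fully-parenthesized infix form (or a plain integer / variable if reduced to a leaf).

Start: (((3+9)+(3+a))*((6*2)*z))
Step 1: at LL: (3+9) -> 12; overall: (((3+9)+(3+a))*((6*2)*z)) -> ((12+(3+a))*((6*2)*z))
Step 2: at RL: (6*2) -> 12; overall: ((12+(3+a))*((6*2)*z)) -> ((12+(3+a))*(12*z))
Fixed point: ((12+(3+a))*(12*z))

Answer: ((12+(3+a))*(12*z))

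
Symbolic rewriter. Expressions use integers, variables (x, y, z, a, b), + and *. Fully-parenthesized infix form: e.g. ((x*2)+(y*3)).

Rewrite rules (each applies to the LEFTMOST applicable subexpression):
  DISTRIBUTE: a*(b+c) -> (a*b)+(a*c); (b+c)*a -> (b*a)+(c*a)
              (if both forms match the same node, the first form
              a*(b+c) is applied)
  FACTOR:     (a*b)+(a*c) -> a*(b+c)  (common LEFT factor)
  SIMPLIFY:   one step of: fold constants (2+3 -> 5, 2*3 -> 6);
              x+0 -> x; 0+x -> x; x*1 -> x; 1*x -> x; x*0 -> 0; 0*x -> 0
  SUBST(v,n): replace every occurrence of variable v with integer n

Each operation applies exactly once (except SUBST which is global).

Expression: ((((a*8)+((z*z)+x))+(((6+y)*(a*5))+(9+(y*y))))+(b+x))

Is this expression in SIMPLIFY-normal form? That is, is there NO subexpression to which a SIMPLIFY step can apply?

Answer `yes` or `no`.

Expression: ((((a*8)+((z*z)+x))+(((6+y)*(a*5))+(9+(y*y))))+(b+x))
Scanning for simplifiable subexpressions (pre-order)...
  at root: ((((a*8)+((z*z)+x))+(((6+y)*(a*5))+(9+(y*y))))+(b+x)) (not simplifiable)
  at L: (((a*8)+((z*z)+x))+(((6+y)*(a*5))+(9+(y*y)))) (not simplifiable)
  at LL: ((a*8)+((z*z)+x)) (not simplifiable)
  at LLL: (a*8) (not simplifiable)
  at LLR: ((z*z)+x) (not simplifiable)
  at LLRL: (z*z) (not simplifiable)
  at LR: (((6+y)*(a*5))+(9+(y*y))) (not simplifiable)
  at LRL: ((6+y)*(a*5)) (not simplifiable)
  at LRLL: (6+y) (not simplifiable)
  at LRLR: (a*5) (not simplifiable)
  at LRR: (9+(y*y)) (not simplifiable)
  at LRRR: (y*y) (not simplifiable)
  at R: (b+x) (not simplifiable)
Result: no simplifiable subexpression found -> normal form.

Answer: yes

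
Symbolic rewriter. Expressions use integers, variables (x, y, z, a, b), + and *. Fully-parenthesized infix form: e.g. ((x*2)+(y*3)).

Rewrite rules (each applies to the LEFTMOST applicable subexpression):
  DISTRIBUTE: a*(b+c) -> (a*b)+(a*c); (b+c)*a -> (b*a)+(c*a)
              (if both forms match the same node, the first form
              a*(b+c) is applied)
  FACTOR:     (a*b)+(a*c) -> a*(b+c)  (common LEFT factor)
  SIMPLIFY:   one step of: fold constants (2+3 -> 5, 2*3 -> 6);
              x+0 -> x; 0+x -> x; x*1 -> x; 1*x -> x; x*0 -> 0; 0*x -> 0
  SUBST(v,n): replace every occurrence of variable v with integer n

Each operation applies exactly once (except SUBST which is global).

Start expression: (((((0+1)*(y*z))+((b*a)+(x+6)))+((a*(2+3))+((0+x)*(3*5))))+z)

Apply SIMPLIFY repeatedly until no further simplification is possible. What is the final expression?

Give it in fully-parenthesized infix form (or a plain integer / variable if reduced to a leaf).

Answer: ((((y*z)+((b*a)+(x+6)))+((a*5)+(x*15)))+z)

Derivation:
Start: (((((0+1)*(y*z))+((b*a)+(x+6)))+((a*(2+3))+((0+x)*(3*5))))+z)
Step 1: at LLLL: (0+1) -> 1; overall: (((((0+1)*(y*z))+((b*a)+(x+6)))+((a*(2+3))+((0+x)*(3*5))))+z) -> ((((1*(y*z))+((b*a)+(x+6)))+((a*(2+3))+((0+x)*(3*5))))+z)
Step 2: at LLL: (1*(y*z)) -> (y*z); overall: ((((1*(y*z))+((b*a)+(x+6)))+((a*(2+3))+((0+x)*(3*5))))+z) -> ((((y*z)+((b*a)+(x+6)))+((a*(2+3))+((0+x)*(3*5))))+z)
Step 3: at LRLR: (2+3) -> 5; overall: ((((y*z)+((b*a)+(x+6)))+((a*(2+3))+((0+x)*(3*5))))+z) -> ((((y*z)+((b*a)+(x+6)))+((a*5)+((0+x)*(3*5))))+z)
Step 4: at LRRL: (0+x) -> x; overall: ((((y*z)+((b*a)+(x+6)))+((a*5)+((0+x)*(3*5))))+z) -> ((((y*z)+((b*a)+(x+6)))+((a*5)+(x*(3*5))))+z)
Step 5: at LRRR: (3*5) -> 15; overall: ((((y*z)+((b*a)+(x+6)))+((a*5)+(x*(3*5))))+z) -> ((((y*z)+((b*a)+(x+6)))+((a*5)+(x*15)))+z)
Fixed point: ((((y*z)+((b*a)+(x+6)))+((a*5)+(x*15)))+z)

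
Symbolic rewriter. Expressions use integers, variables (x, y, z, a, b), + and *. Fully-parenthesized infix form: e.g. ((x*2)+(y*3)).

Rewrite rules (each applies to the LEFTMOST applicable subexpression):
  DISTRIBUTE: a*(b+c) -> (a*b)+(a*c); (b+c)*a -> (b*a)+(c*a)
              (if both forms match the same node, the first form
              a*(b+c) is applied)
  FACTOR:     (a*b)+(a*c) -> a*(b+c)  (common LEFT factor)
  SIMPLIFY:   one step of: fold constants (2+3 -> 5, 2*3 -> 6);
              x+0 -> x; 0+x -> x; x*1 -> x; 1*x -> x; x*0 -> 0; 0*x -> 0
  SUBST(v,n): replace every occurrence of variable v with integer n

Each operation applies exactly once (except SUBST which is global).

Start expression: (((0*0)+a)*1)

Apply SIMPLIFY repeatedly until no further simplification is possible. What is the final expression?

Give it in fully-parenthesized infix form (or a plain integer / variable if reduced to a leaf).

Start: (((0*0)+a)*1)
Step 1: at root: (((0*0)+a)*1) -> ((0*0)+a); overall: (((0*0)+a)*1) -> ((0*0)+a)
Step 2: at L: (0*0) -> 0; overall: ((0*0)+a) -> (0+a)
Step 3: at root: (0+a) -> a; overall: (0+a) -> a
Fixed point: a

Answer: a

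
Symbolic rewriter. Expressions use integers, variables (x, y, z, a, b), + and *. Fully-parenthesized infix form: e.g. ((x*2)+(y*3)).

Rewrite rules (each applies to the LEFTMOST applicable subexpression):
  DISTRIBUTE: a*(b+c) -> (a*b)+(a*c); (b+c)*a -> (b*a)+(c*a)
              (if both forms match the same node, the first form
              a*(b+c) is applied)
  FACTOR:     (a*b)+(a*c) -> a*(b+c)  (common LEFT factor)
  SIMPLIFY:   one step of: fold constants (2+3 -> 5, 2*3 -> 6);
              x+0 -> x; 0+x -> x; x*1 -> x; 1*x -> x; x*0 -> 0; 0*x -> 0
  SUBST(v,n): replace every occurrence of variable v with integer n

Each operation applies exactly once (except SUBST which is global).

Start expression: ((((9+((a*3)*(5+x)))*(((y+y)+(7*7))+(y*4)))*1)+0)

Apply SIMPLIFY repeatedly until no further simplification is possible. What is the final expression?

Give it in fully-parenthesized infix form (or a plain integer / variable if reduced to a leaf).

Answer: ((9+((a*3)*(5+x)))*(((y+y)+49)+(y*4)))

Derivation:
Start: ((((9+((a*3)*(5+x)))*(((y+y)+(7*7))+(y*4)))*1)+0)
Step 1: at root: ((((9+((a*3)*(5+x)))*(((y+y)+(7*7))+(y*4)))*1)+0) -> (((9+((a*3)*(5+x)))*(((y+y)+(7*7))+(y*4)))*1); overall: ((((9+((a*3)*(5+x)))*(((y+y)+(7*7))+(y*4)))*1)+0) -> (((9+((a*3)*(5+x)))*(((y+y)+(7*7))+(y*4)))*1)
Step 2: at root: (((9+((a*3)*(5+x)))*(((y+y)+(7*7))+(y*4)))*1) -> ((9+((a*3)*(5+x)))*(((y+y)+(7*7))+(y*4))); overall: (((9+((a*3)*(5+x)))*(((y+y)+(7*7))+(y*4)))*1) -> ((9+((a*3)*(5+x)))*(((y+y)+(7*7))+(y*4)))
Step 3: at RLR: (7*7) -> 49; overall: ((9+((a*3)*(5+x)))*(((y+y)+(7*7))+(y*4))) -> ((9+((a*3)*(5+x)))*(((y+y)+49)+(y*4)))
Fixed point: ((9+((a*3)*(5+x)))*(((y+y)+49)+(y*4)))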